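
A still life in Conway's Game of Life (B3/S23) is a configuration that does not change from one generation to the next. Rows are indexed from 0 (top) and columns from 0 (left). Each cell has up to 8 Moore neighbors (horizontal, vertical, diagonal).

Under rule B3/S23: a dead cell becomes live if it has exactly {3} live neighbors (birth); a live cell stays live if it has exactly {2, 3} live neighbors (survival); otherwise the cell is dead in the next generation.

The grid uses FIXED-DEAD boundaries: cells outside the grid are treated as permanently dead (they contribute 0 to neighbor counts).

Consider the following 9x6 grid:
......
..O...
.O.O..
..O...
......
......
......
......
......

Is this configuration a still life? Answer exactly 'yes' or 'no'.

Answer: yes

Derivation:
Compute generation 1 and compare to generation 0 (given above):
Generation 1:
......
..O...
.O.O..
..O...
......
......
......
......
......
The grids are IDENTICAL -> still life.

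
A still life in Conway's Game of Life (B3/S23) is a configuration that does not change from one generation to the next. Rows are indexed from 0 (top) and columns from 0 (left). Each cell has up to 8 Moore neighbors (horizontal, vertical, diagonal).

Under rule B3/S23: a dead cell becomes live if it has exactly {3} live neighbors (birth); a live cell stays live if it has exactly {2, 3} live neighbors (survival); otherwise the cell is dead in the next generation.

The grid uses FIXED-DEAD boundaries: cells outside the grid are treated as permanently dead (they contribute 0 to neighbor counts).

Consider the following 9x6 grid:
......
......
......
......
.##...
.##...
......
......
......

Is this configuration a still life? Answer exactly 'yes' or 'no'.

Compute generation 1 and compare to generation 0 (given above):
Generation 1:
......
......
......
......
.##...
.##...
......
......
......
The grids are IDENTICAL -> still life.

Answer: yes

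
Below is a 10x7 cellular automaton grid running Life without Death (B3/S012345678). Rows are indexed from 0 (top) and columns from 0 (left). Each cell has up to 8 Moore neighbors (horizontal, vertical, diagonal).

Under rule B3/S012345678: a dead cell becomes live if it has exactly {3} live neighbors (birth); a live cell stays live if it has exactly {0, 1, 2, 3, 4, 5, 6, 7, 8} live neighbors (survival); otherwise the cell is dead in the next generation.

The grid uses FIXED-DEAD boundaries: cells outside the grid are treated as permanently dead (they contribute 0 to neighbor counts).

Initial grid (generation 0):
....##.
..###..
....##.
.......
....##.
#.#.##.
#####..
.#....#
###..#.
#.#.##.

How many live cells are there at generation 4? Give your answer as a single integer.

Answer: 43

Derivation:
Simulating step by step:
Generation 0 (given above): 28 live cells
Generation 1: 35 live cells
....##.
..###..
....##.
.......
...###.
#.#.##.
#####..
.#..###
#######
#.####.
Generation 2: 38 live cells
....##.
..###..
....##.
...#...
...###.
#.#.##.
#####.#
.#..###
#######
#.#####
Generation 3: 41 live cells
....##.
..###..
..#.##.
...#...
..####.
#.#.###
#####.#
.#..###
#######
#.#####
Generation 4: 43 live cells
....##.
..###..
..#.##.
...#...
.######
#.#.###
#####.#
.#..###
#######
#.#####
Population at generation 4: 43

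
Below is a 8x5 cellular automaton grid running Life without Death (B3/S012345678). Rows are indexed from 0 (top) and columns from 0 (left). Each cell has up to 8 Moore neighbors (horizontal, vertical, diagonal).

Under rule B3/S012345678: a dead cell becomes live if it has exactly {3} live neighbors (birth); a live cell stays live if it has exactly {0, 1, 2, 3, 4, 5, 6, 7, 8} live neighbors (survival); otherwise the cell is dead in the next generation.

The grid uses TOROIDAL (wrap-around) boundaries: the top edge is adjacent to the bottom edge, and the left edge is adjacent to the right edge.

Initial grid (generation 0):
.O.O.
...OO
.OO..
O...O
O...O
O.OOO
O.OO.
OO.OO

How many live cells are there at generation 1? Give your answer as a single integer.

Simulating step by step:
Generation 0 (given above): 21 live cells
Generation 1: 24 live cells
.O.O.
OO.OO
.OO..
O..OO
O...O
O.OOO
O.OO.
OO.OO
Population at generation 1: 24

Answer: 24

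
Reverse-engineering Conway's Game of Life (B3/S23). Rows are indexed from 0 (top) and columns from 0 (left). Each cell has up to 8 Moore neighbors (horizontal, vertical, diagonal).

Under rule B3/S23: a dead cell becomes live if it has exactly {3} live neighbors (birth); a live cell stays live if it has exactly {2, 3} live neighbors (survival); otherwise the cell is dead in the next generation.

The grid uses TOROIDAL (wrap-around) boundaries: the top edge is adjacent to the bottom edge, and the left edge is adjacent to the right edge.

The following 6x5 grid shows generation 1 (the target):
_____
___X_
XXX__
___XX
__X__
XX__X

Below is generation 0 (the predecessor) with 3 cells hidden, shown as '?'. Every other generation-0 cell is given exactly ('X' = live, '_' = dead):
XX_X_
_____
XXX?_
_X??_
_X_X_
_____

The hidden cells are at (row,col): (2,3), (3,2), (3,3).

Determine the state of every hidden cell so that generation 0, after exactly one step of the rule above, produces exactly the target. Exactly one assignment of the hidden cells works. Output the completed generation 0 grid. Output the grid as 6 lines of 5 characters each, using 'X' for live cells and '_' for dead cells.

Answer: XX_X_
_____
XXXX_
_X___
_X_X_
_____

Derivation:
Hidden generation-0 cells (in order): (2,3), (3,2), (3,3).
A hidden cell only influences target cells in its own 3x3 neighborhood. Try each of the 2^3 = 8 assignments, step the completed generation 0 forward once under B3/S23, and compare with the target:
  (2,3)=_ (3,2)=_ (3,3)=_ -> step gives (1,3)='_' but target has 'X' -> reject
  (2,3)=_ (3,2)=_ (3,3)=X -> step gives (1,3)='_' but target has 'X' -> reject
  (2,3)=_ (3,2)=X (3,3)=_ -> step gives (1,3)='_' but target has 'X' -> reject
  (2,3)=_ (3,2)=X (3,3)=X -> step gives (1,3)='_' but target has 'X' -> reject
  (2,3)=X (3,2)=_ (3,3)=_ -> step reproduces the target at every cell -> ACCEPT
  (2,3)=X (3,2)=_ (3,3)=X -> step gives (2,2)='_' but target has 'X' -> reject
  (2,3)=X (3,2)=X (3,3)=_ -> step gives (2,1)='_' but target has 'X' -> reject
  (2,3)=X (3,2)=X (3,3)=X -> step gives (2,1)='_' but target has 'X' -> reject
Unique solution: (2,3)=live, (3,2)=dead, (3,3)=dead.
Check: live-neighbor counts of every cell in the completed generation 0:
11202
45534
23312
44633
21301
33423
Applying B3/S23 to generation 0 with these counts gives:
_____
___X_
XXX__
___XX
__X__
XX__X
which matches the target exactly.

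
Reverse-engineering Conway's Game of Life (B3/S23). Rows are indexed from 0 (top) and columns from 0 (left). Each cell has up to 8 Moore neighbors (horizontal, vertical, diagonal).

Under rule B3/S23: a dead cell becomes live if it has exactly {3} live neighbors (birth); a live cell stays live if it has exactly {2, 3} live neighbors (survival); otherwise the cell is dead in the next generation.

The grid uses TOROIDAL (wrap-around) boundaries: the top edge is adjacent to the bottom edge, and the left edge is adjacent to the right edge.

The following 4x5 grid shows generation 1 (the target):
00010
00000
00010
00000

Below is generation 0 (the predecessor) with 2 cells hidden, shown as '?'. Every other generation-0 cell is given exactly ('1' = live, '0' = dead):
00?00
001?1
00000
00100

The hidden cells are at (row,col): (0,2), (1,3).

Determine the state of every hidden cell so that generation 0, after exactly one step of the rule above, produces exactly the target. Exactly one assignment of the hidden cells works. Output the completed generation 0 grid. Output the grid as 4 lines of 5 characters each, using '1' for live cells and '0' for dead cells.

Hidden generation-0 cells (in order): (0,2), (1,3).
A hidden cell only influences target cells in its own 3x3 neighborhood. Try each of the 2^2 = 4 assignments, step the completed generation 0 forward once under B3/S23, and compare with the target:
  (0,2)=0 (1,3)=0 -> step reproduces the target at every cell -> ACCEPT
  (0,2)=0 (1,3)=1 -> step gives (0,2)='1' but target has '0' -> reject
  (0,2)=1 (1,3)=0 -> step gives (0,1)='1' but target has '0' -> reject
  (0,2)=1 (1,3)=1 -> step gives (0,1)='1' but target has '0' -> reject
Unique solution: (0,2)=dead, (1,3)=dead.
Check: live-neighbor counts of every cell in the completed generation 0:
12231
11020
12231
01010
Applying B3/S23 to generation 0 with these counts gives:
00010
00000
00010
00000
which matches the target exactly.

Answer: 00000
00101
00000
00100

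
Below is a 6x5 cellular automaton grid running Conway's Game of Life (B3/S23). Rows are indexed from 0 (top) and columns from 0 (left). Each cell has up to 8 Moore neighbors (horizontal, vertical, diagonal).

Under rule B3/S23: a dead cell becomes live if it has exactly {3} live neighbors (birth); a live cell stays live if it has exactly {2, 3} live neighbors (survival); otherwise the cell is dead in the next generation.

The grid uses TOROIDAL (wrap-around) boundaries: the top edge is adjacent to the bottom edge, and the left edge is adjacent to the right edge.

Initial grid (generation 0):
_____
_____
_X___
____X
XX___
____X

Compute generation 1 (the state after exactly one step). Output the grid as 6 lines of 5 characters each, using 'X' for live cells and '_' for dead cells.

Answer: _____
_____
_____
_X___
X___X
X____

Derivation:
Simulating step by step:
Generation 0 (given above): 5 live cells
Generation 1: 4 live cells
(generation 1 grid is the final answer)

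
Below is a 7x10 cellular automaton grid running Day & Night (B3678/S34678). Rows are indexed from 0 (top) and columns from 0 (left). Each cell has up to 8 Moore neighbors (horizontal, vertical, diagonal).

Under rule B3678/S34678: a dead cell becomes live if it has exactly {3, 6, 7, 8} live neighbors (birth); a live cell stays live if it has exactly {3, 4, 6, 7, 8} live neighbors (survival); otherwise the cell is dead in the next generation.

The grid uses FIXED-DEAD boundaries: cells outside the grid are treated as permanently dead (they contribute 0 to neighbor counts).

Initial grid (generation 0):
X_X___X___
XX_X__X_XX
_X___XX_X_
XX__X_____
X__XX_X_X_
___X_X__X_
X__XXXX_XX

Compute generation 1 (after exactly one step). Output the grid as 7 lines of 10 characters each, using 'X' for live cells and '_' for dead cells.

Simulating step by step:
Generation 0 (given above): 31 live cells
Generation 1: 26 live cells
(generation 1 grid is the final answer)

Answer: _______X__
XX____X___
_X__XX___X
XXXXX_X___
_XXXX__X__
__XXX___X_
____XX_X__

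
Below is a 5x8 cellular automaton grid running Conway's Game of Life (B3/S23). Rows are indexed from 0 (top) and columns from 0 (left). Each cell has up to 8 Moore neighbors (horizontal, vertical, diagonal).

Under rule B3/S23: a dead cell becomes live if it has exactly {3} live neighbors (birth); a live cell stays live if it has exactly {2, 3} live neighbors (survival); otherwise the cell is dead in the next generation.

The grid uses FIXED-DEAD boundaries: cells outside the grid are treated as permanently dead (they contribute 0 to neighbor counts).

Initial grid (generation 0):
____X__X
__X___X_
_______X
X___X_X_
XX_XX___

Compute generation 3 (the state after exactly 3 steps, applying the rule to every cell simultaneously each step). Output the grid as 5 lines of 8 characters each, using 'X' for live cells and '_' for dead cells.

Answer: ________
______X_
______X_
XX__X___
XX__X___

Derivation:
Simulating step by step:
Generation 0 (given above): 12 live cells
Generation 1: 15 live cells
________
______XX
_____XXX
XX_XXX__
XX_XXX__
Generation 2: 10 live cells
________
_____X_X
_______X
XX_X____
XX_X_X__
Generation 3: 8 live cells
(generation 3 grid is the final answer)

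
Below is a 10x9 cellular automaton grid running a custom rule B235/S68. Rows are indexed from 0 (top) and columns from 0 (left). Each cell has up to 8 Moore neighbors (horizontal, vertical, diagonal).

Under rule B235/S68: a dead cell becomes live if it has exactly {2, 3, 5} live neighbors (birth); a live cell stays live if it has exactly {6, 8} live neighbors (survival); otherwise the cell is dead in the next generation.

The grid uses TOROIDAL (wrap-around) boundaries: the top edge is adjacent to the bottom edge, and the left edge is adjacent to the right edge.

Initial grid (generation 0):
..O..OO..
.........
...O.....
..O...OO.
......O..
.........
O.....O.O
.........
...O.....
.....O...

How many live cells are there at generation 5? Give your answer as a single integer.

Answer: 39

Derivation:
Simulating step by step:
Generation 0 (given above): 13 live cells
Generation 1: 27 live cells
....O....
..OOOOO..
..O...OO.
...O.O...
.....O.O.
O....OOOO
.......O.
O......OO
....O....
..OOO.O..
Generation 2: 27 live cells
.O....OO.
.O.....O.
.O.OOO...
..O.O.OOO
O........
....O....
.O...OO..
......O..
OOO..OOOO
.........
Generation 3: 34 live cells
O.O.....O
O..OOO..O
O.......O
OO.......
.O.OOOOOO
OO...OO..
....O..O.
..O.OO.OO
.........
..O..OOO.
Generation 4: 35 live cells
.........
..O....O.
..OOOO.O.
..OOOOO.O
.........
..OOO..O.
OOOO.OO..
...O..O..
.OOOO.O.O
OO.O....O
Generation 5: 39 live cells
OOOO...OO
.O..OOO.O
.O.O..O.O
.O.....O.
.O..O.OOO
O....OO.O
....O..OO
.O..OO..O
O....O...
..O.OO.O.
Population at generation 5: 39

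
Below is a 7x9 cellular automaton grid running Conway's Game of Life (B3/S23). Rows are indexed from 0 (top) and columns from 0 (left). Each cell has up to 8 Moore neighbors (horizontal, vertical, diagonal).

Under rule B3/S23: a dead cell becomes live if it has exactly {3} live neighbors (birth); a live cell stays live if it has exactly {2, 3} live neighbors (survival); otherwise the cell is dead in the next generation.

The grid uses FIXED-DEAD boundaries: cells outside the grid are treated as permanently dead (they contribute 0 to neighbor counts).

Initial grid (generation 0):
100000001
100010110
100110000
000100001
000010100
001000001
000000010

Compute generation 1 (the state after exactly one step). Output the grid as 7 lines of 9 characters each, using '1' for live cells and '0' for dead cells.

Simulating step by step:
Generation 0 (given above): 16 live cells
Generation 1: 16 live cells
(generation 1 grid is the final answer)

Answer: 000000010
110111010
000111010
000101000
000100010
000000010
000000000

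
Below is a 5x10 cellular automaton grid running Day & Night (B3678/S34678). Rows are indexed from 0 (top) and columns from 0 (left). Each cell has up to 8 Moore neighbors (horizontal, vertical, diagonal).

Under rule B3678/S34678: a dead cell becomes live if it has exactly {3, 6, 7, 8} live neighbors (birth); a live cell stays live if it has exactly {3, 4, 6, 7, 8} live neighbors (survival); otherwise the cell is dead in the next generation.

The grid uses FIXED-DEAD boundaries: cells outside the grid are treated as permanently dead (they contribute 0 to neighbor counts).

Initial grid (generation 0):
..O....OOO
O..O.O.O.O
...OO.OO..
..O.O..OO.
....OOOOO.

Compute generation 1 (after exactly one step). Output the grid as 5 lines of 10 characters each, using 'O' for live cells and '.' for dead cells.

Simulating step by step:
Generation 0 (given above): 22 live cells
Generation 1: 21 live cells
(generation 1 grid is the final answer)

Answer: ......O.O.
..OO...OO.
..OOO.OO..
....OOOOO.
...O.OOOO.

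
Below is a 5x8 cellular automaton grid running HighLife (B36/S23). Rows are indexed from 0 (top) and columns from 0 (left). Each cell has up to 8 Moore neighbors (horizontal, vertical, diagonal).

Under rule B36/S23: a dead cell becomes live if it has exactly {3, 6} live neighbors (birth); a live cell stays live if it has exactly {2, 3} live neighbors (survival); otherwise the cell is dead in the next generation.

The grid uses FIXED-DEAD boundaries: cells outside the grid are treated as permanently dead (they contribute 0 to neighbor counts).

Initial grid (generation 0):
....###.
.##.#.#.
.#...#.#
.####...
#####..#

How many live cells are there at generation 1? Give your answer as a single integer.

Answer: 17

Derivation:
Simulating step by step:
Generation 0 (given above): 20 live cells
Generation 1: 17 live cells
...##.#.
.#####.#
#.#..##.
.....##.
#...#...
Population at generation 1: 17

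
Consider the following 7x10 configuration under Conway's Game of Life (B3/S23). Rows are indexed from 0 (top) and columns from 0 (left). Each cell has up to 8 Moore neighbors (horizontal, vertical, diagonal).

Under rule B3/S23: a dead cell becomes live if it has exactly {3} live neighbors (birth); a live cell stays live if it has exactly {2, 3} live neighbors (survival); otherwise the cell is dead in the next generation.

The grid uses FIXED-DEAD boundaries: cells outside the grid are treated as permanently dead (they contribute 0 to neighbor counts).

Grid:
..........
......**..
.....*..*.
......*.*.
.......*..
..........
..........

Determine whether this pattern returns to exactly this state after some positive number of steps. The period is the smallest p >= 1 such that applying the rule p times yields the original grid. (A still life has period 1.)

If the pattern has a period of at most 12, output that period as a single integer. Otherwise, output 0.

Answer: 1

Derivation:
Simulating and comparing each generation to the original:
Gen 0 (original, given above): 7 live cells
Gen 1: 7 live cells, MATCHES original -> period = 1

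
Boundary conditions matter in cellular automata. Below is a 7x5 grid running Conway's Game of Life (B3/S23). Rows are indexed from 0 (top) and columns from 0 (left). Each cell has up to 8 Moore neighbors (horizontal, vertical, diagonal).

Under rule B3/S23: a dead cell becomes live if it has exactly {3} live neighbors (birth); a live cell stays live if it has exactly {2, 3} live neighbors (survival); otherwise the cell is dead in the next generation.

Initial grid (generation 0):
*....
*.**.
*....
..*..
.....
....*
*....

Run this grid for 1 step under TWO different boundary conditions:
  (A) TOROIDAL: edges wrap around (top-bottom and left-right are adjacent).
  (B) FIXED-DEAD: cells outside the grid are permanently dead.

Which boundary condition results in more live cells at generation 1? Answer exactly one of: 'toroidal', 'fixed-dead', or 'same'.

Under TOROIDAL boundary, generation 1:
*....
*....
..***
.....
.....
.....
*...*
Population = 7

Under FIXED-DEAD boundary, generation 1:
.*...
*....
..**.
.....
.....
.....
.....
Population = 4

Comparison: toroidal=7, fixed-dead=4 -> toroidal

Answer: toroidal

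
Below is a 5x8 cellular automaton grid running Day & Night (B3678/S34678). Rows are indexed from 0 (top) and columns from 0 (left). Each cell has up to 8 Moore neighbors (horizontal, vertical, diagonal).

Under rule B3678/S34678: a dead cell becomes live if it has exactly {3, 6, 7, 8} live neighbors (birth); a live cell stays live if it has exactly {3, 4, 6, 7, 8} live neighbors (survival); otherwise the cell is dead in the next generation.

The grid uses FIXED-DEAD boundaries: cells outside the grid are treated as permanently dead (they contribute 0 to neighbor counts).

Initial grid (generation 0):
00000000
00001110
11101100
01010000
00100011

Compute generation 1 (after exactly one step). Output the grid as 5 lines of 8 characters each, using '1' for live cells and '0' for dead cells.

Simulating step by step:
Generation 0 (given above): 13 live cells
Generation 1: 16 live cells
(generation 1 grid is the final answer)

Answer: 00000100
01011100
01101110
11011110
00000000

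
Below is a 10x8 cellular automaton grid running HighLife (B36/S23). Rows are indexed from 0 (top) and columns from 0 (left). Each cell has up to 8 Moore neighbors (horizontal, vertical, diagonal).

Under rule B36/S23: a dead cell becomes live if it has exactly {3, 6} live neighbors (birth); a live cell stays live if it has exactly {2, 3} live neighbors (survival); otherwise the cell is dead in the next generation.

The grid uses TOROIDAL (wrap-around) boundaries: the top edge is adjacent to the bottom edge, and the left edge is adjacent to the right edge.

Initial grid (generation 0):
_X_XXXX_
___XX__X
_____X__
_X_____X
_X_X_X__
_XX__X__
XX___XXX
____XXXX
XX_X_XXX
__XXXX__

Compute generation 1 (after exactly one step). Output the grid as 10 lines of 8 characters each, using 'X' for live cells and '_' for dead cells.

Simulating step by step:
Generation 0 (given above): 36 live cells
Generation 1: 21 live cells
(generation 1 grid is the final answer)

Answer: ______X_
__XX____
X___X_X_
X_X_X_X_
_X__X_X_
_____X_X
_XX_____
__X_____
XX______
______X_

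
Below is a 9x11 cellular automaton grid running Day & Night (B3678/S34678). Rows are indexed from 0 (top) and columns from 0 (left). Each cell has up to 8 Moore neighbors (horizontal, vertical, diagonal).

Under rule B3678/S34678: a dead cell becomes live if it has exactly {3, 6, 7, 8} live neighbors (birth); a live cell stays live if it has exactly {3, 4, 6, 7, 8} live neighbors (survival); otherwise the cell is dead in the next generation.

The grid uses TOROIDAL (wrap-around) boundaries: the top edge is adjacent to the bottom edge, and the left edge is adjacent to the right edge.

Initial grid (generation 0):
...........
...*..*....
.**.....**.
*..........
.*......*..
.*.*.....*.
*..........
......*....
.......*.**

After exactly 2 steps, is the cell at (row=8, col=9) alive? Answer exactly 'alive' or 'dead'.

Simulating step by step:
Generation 0 (given above): 17 live cells
Generation 1: 9 live cells
...........
..*........
...........
..*.....**.
*.*........
*.*........
...........
..........*
...........
Generation 2: 3 live cells
...........
...........
...........
.*.........
...*......*
...........
...........
...........
...........

Cell (8,9) at generation 2: 0 -> dead

Answer: dead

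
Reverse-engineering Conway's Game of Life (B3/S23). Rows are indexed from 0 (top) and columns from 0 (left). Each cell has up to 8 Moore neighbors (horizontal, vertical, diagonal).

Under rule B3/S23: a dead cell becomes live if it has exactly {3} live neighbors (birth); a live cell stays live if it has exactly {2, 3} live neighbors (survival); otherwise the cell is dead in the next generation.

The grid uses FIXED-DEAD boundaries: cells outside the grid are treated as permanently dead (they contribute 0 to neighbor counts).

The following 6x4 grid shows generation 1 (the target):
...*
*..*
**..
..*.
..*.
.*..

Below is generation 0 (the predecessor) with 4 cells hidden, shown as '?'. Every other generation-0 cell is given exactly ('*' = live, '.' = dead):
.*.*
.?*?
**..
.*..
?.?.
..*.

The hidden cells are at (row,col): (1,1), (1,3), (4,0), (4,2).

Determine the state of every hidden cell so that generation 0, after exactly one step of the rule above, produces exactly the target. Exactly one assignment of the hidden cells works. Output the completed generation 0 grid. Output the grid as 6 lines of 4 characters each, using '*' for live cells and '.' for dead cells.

Hidden generation-0 cells (in order): (1,1), (1,3), (4,0), (4,2).
A hidden cell only influences target cells in its own 3x3 neighborhood. Try each of the 2^4 = 16 assignments, step the completed generation 0 forward once under B3/S23, and compare with the target:
  (1,1)=. (1,3)=. (4,0)=. (4,2)=. -> step gives (0,2)='*' but target has '.' -> reject
  (1,1)=. (1,3)=. (4,0)=. (4,2)=* -> step gives (0,2)='*' but target has '.' -> reject
  (1,1)=. (1,3)=. (4,0)=* (4,2)=. -> step gives (0,2)='*' but target has '.' -> reject
  (1,1)=. (1,3)=. (4,0)=* (4,2)=* -> step gives (0,2)='*' but target has '.' -> reject
  (1,1)=. (1,3)=* (4,0)=. (4,2)=. -> step gives (3,0)='*' but target has '.' -> reject
  (1,1)=. (1,3)=* (4,0)=. (4,2)=* -> step gives (3,0)='*' but target has '.' -> reject
  (1,1)=. (1,3)=* (4,0)=* (4,2)=. -> step gives (3,1)='*' but target has '.' -> reject
  (1,1)=. (1,3)=* (4,0)=* (4,2)=* -> step reproduces the target at every cell -> ACCEPT
  (1,1)=* (1,3)=. (4,0)=. (4,2)=. -> step gives (0,1)='*' but target has '.' -> reject
  (1,1)=* (1,3)=. (4,0)=. (4,2)=* -> step gives (0,1)='*' but target has '.' -> reject
  (1,1)=* (1,3)=. (4,0)=* (4,2)=. -> step gives (0,1)='*' but target has '.' -> reject
  (1,1)=* (1,3)=. (4,0)=* (4,2)=* -> step gives (0,1)='*' but target has '.' -> reject
  (1,1)=* (1,3)=* (4,0)=. (4,2)=. -> step gives (0,1)='*' but target has '.' -> reject
  (1,1)=* (1,3)=* (4,0)=. (4,2)=* -> step gives (0,1)='*' but target has '.' -> reject
  (1,1)=* (1,3)=* (4,0)=* (4,2)=. -> step gives (0,1)='*' but target has '.' -> reject
  (1,1)=* (1,3)=* (4,0)=* (4,2)=* -> step gives (0,1)='*' but target has '.' -> reject
Unique solution: (1,1)=dead, (1,3)=live, (4,0)=live, (4,2)=live.
Check: live-neighbor counts of every cell in the completed generation 0:
1142
3442
2342
4431
1422
1312
Applying B3/S23 to generation 0 with these counts gives:
...*
*..*
**..
..*.
..*.
.*..
which matches the target exactly.

Answer: .*.*
..**
**..
.*..
*.*.
..*.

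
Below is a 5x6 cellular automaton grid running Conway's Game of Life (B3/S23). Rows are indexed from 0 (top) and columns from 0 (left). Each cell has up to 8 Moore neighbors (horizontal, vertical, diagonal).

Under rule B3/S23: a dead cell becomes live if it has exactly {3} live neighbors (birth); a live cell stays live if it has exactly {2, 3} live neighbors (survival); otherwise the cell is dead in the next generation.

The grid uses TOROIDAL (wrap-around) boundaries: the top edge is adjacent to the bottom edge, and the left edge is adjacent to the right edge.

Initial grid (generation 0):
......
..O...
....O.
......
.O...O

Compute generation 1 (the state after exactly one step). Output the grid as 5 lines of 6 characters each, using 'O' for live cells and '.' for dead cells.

Simulating step by step:
Generation 0 (given above): 4 live cells
Generation 1: 0 live cells
(generation 1 grid is the final answer)

Answer: ......
......
......
......
......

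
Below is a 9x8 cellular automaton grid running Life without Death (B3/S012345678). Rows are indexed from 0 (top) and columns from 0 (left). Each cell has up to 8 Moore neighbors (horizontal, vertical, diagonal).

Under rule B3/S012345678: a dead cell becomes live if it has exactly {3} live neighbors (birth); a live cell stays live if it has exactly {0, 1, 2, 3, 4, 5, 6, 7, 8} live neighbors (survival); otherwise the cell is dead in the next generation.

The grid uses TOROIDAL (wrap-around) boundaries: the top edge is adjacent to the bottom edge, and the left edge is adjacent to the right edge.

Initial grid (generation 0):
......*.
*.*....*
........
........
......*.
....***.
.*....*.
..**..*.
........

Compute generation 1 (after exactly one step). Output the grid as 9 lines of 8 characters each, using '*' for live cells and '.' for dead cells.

Answer: ......**
*.*....*
........
........
......*.
....****
.****.**
..**..*.
........

Derivation:
Simulating step by step:
Generation 0 (given above): 13 live cells
Generation 1: 19 live cells
(generation 1 grid is the final answer)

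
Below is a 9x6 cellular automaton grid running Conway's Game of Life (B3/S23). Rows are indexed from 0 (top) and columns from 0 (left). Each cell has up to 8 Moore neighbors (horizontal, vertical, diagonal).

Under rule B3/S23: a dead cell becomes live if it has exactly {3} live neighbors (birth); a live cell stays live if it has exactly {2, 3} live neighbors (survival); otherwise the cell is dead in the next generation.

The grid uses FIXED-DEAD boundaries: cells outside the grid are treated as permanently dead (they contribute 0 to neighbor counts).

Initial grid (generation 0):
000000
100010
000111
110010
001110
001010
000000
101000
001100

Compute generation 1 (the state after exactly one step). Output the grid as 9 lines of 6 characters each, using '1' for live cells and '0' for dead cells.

Answer: 000000
000111
110101
010000
001011
001010
010100
011100
011100

Derivation:
Simulating step by step:
Generation 0 (given above): 17 live cells
Generation 1: 21 live cells
(generation 1 grid is the final answer)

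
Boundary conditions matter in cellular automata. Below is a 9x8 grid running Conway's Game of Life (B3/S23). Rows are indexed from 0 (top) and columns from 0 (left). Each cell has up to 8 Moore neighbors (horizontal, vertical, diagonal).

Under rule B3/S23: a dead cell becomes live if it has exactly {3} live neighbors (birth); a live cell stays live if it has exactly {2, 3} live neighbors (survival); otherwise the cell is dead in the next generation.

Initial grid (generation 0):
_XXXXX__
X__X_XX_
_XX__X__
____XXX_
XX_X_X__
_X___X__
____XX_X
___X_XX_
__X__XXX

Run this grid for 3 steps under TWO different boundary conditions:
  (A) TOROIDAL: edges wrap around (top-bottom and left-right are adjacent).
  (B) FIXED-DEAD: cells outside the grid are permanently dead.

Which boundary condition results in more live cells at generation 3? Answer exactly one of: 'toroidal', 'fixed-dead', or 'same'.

Answer: toroidal

Derivation:
Under TOROIDAL boundary, generation 3:
_XX_____
_X______
__XX____
XX_XX__X
XXXX___X
X_XX___X
_X______
_XX_____
_XX_____
Population = 24

Under FIXED-DEAD boundary, generation 3:
_X__X_X_
X___X_X_
X_XX_X__
X__XX___
_XXX____
__XX____
_XXX____
___X____
________
Population = 22

Comparison: toroidal=24, fixed-dead=22 -> toroidal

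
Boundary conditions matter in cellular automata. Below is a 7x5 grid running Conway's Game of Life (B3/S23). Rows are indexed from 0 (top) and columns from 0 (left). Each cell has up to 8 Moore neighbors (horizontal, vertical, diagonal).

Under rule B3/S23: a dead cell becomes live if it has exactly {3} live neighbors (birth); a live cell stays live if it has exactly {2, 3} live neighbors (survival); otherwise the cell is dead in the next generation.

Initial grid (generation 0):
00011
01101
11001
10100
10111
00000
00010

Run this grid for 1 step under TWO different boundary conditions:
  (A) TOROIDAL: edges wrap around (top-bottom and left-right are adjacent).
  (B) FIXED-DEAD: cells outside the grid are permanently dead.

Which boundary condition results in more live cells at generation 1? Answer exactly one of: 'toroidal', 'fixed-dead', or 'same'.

Under TOROIDAL boundary, generation 1:
10001
01100
00001
00100
10111
00100
00011
Population = 13

Under FIXED-DEAD boundary, generation 1:
00111
11101
10000
10101
00110
00101
00000
Population = 15

Comparison: toroidal=13, fixed-dead=15 -> fixed-dead

Answer: fixed-dead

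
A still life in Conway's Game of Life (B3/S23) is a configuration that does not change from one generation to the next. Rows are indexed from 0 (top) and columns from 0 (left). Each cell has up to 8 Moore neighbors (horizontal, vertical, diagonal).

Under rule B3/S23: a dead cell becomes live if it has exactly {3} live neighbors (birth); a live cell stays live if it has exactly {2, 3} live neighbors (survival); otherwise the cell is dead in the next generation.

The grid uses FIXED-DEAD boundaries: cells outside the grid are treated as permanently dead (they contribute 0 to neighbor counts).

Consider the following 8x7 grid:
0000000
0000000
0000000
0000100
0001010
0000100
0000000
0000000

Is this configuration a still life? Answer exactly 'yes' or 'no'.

Answer: yes

Derivation:
Compute generation 1 and compare to generation 0 (given above):
Generation 1:
0000000
0000000
0000000
0000100
0001010
0000100
0000000
0000000
The grids are IDENTICAL -> still life.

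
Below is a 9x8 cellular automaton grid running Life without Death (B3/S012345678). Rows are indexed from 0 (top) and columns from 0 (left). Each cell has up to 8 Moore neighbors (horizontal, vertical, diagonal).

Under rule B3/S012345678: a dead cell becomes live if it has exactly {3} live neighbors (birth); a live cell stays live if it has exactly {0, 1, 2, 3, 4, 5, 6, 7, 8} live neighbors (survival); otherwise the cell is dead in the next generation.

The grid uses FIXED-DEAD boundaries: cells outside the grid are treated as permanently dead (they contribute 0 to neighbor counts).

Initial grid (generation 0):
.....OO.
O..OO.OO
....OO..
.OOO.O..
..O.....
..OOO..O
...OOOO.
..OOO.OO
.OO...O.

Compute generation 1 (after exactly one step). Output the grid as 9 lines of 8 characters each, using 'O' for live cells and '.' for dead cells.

Simulating step by step:
Generation 0 (given above): 30 live cells
Generation 1: 37 live cells
(generation 1 grid is the final answer)

Answer: ....OOOO
O..OO.OO
.O..OO..
.OOO.O..
..O.....
..OOO.OO
...OOOO.
.OOOO.OO
.OO..OOO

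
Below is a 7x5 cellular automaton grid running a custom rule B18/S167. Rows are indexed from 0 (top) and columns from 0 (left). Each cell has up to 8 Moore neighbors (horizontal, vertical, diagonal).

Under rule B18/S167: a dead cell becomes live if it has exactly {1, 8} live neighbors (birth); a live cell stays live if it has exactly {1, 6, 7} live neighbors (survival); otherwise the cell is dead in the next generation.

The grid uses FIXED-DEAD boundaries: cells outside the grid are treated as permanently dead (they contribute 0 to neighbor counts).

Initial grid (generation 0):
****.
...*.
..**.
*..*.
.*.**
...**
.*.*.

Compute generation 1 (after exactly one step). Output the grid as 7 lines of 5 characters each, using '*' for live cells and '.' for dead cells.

Simulating step by step:
Generation 0 (given above): 16 live cells
Generation 1: 5 live cells
(generation 1 grid is the final answer)

Answer: *....
.....
*....
*....
.*...
.....
*....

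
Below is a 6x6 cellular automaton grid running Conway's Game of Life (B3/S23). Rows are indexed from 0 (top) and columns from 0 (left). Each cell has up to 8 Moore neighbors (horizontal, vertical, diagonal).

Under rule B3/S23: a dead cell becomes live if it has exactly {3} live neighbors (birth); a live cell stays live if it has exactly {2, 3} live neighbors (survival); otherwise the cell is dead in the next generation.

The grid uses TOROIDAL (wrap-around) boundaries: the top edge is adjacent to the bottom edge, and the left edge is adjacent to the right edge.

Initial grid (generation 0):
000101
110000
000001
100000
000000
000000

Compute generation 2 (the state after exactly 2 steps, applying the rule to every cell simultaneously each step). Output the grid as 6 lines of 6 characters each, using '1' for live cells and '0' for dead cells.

Answer: 100000
010010
000011
000000
000000
000000

Derivation:
Simulating step by step:
Generation 0 (given above): 6 live cells
Generation 1: 6 live cells
100000
100011
010001
000000
000000
000000
Generation 2: 5 live cells
(generation 2 grid is the final answer)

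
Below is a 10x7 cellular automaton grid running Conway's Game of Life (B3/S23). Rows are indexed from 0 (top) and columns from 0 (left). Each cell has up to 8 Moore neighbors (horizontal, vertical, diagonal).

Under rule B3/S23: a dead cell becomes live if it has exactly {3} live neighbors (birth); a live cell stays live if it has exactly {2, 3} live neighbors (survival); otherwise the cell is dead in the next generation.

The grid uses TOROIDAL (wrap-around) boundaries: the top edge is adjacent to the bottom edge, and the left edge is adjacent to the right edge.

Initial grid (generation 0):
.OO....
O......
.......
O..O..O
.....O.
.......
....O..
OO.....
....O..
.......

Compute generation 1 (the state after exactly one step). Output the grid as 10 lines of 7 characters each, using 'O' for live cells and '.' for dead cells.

Simulating step by step:
Generation 0 (given above): 11 live cells
Generation 1: 6 live cells
(generation 1 grid is the final answer)

Answer: .O.....
.O.....
O.....O
......O
......O
.......
.......
.......
.......
.......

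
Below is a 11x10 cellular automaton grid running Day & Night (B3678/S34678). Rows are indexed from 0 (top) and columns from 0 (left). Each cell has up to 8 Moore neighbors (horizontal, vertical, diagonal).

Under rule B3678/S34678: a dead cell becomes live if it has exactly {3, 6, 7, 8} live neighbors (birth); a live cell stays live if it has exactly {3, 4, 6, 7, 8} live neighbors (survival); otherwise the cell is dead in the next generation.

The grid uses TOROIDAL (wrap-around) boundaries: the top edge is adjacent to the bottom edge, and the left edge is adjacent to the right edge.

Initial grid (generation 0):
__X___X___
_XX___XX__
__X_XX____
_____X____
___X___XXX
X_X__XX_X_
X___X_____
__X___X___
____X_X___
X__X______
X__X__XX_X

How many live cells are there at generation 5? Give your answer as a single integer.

Simulating step by step:
Generation 0 (given above): 32 live cells
Generation 1: 38 live cells
X_XX_XX_X_
_XX___X___
_X_X_X____
___X__X_X_
____XX_XXX
_X_XX___X_
___X__XX_X
___X______
___X_X____
____XXXX_X
_XX_______
Generation 2: 40 live cells
_X_X___X__
XX____XX__
____X_XX__
__X___X_XX
__X_XXXXXX
X_XXX_____
___X____X_
__X___X___
_____X____
__XXXXX___
XXX_____XX
Generation 3: 45 live cells
X_____XX__
__X__XXXX_
XX____X__X
____XX_X_X
X_XXXXXXXX
_XX_X_X___
_X_XX_____
__________
__X__X____
X_XXXX___X
XX___XXX__
Generation 4: 44 live cells
______XX_X
_____X__X_
X___X____X
X_X_X_XXX_
X_X__X_XXX
_X_X_XX_XX
___X_X____
__XXX_____
_X________
X_XXXX____
XXXX_X_XX_
Generation 5: 54 live cells
XXX_XXXX_X
X_____XXX_
_X_X__X__X
X_____XX_X
X_X__XXXXX
_____XX_XX
___XXXX___
__XXX_____
_X_X_X____
XX_XX_X__X
XXXX_X_XX_
Population at generation 5: 54

Answer: 54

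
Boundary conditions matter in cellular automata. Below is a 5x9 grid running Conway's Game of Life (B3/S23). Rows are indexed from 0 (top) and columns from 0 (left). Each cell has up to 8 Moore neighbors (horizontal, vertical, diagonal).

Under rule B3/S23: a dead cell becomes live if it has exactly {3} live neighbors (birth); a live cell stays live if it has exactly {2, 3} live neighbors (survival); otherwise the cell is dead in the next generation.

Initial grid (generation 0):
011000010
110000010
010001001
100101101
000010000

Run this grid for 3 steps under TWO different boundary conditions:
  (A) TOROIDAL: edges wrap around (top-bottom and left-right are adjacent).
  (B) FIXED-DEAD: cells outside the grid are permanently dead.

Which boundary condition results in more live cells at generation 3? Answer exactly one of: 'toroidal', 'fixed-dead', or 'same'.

Answer: same

Derivation:
Under TOROIDAL boundary, generation 3:
000000110
100101111
100011111
000110000
000110000
Population = 18

Under FIXED-DEAD boundary, generation 3:
110000011
101011101
001111001
000101000
000010000
Population = 18

Comparison: toroidal=18, fixed-dead=18 -> same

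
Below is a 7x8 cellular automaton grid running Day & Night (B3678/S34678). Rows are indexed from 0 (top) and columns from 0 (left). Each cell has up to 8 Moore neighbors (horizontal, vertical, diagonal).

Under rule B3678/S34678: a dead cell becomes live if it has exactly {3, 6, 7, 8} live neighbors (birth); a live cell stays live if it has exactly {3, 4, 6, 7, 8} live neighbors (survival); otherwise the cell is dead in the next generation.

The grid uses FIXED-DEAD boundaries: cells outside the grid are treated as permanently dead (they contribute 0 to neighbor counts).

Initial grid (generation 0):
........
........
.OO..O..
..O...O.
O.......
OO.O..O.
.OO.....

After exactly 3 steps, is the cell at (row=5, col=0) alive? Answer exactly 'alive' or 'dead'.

Simulating step by step:
Generation 0 (given above): 12 live cells
Generation 1: 6 live cells
........
........
........
........
..O.....
OO......
OOO.....
Generation 2: 4 live cells
........
........
........
........
.O......
O.......
OO......
Generation 3: 1 live cells
........
........
........
........
........
O.......
........

Cell (5,0) at generation 3: 1 -> alive

Answer: alive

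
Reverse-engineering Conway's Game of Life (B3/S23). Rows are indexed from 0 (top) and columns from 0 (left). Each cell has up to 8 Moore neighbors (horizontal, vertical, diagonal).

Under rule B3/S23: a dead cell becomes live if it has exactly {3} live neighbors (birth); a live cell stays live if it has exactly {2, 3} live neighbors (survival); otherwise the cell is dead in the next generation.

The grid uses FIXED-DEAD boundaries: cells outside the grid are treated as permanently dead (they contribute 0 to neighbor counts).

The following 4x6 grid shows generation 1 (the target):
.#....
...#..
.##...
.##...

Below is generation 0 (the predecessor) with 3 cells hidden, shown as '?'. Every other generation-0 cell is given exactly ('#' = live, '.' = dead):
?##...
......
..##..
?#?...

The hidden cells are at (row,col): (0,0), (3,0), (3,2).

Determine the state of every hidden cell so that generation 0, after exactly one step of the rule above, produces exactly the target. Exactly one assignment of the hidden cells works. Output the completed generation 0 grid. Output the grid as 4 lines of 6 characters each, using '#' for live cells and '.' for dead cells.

Answer: ###...
......
..##..
##....

Derivation:
Hidden generation-0 cells (in order): (0,0), (3,0), (3,2).
A hidden cell only influences target cells in its own 3x3 neighborhood. Try each of the 2^3 = 8 assignments, step the completed generation 0 forward once under B3/S23, and compare with the target:
  (0,0)=. (3,0)=. (3,2)=. -> step gives (0,1)='.' but target has '#' -> reject
  (0,0)=. (3,0)=. (3,2)=# -> step gives (0,1)='.' but target has '#' -> reject
  (0,0)=. (3,0)=# (3,2)=. -> step gives (0,1)='.' but target has '#' -> reject
  (0,0)=. (3,0)=# (3,2)=# -> step gives (0,1)='.' but target has '#' -> reject
  (0,0)=# (3,0)=. (3,2)=. -> step gives (2,1)='.' but target has '#' -> reject
  (0,0)=# (3,0)=. (3,2)=# -> step gives (2,3)='#' but target has '.' -> reject
  (0,0)=# (3,0)=# (3,2)=. -> step reproduces the target at every cell -> ACCEPT
  (0,0)=# (3,0)=# (3,2)=# -> step gives (2,1)='.' but target has '#' -> reject
Unique solution: (0,0)=live, (3,0)=live, (3,2)=dead.
Check: live-neighbor counts of every cell in the completed generation 0:
121100
244310
232110
123210
Applying B3/S23 to generation 0 with these counts gives:
.#....
...#..
.##...
.##...
which matches the target exactly.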